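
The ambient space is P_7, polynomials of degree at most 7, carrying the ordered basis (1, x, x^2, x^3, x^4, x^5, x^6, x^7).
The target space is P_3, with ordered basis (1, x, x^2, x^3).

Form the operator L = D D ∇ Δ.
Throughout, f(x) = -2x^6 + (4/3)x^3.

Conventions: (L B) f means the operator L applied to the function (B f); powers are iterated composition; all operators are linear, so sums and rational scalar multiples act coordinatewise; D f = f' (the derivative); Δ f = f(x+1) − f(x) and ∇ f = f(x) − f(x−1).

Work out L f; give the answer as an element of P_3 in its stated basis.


Δ f = -12x^5 - 30x^4 - 40x^3 - 26x^2 - 8x - 2/3
∇ Δ f = -60x^4 - 60x^2 + 8x - 4
D (∇ Δ) f = -240x^3 - 120x + 8
D D (∇ Δ) f = -720x^2 - 120

g(x) = -720x^2 - 120


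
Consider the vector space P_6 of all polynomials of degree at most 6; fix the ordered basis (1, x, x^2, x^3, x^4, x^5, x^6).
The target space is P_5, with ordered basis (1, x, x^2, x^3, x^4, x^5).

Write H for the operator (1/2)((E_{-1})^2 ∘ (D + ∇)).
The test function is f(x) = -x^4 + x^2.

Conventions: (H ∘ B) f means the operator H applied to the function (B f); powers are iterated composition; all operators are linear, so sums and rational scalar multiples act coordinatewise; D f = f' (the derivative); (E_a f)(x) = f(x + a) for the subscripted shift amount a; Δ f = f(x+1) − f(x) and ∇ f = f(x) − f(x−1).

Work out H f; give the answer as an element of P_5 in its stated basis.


the image equals g(x) = -4x^3 + 27x^2 - 60x + 44

D f = -4x^3 + 2x
∇ f = -4x^3 + 6x^2 - 2x
(D + ∇) f = -8x^3 + 6x^2
E_{-1} (D + ∇) f = -8x^3 + 30x^2 - 36x + 14
E_{-1} E_{-1} (D + ∇) f = -8x^3 + 54x^2 - 120x + 88
((1/2)((E_{-1})^2 ∘ (D + ∇))) f = -4x^3 + 27x^2 - 60x + 44


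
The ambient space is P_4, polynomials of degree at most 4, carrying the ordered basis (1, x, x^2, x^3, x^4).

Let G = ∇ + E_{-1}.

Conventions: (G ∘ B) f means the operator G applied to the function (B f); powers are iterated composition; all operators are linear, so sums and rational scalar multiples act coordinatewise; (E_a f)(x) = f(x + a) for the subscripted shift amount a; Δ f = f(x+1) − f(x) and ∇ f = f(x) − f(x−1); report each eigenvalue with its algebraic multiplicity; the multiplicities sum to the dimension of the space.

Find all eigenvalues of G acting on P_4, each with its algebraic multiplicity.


λ = 1 (multiplicity 5)

image of 1: 1
image of x: x
image of x^2: x^2
image of x^3: x^3
image of x^4: x^4
the matrix is upper triangular; its diagonal is (1, 1, 1, 1, 1)
for a triangular matrix the eigenvalues are the diagonal entries, with algebraic multiplicity their repetition count


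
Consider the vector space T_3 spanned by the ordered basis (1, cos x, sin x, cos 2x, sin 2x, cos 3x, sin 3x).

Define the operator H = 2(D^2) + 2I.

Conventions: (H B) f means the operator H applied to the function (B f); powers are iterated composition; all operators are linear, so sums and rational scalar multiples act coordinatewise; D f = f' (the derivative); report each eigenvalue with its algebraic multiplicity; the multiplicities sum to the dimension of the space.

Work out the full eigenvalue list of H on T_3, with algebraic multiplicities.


λ = -16 (multiplicity 2), λ = -6 (multiplicity 2), λ = 0 (multiplicity 2), λ = 2 (multiplicity 1)

image of 1: 2
image of cos x: 0
image of sin x: 0
image of cos 2x: -6cos 2x
image of sin 2x: -6sin 2x
image of cos 3x: -16cos 3x
image of sin 3x: -16sin 3x
the matrix is diagonal; its diagonal is (2, 0, 0, -6, -6, -16, -16)
for a triangular matrix the eigenvalues are the diagonal entries, with algebraic multiplicity their repetition count


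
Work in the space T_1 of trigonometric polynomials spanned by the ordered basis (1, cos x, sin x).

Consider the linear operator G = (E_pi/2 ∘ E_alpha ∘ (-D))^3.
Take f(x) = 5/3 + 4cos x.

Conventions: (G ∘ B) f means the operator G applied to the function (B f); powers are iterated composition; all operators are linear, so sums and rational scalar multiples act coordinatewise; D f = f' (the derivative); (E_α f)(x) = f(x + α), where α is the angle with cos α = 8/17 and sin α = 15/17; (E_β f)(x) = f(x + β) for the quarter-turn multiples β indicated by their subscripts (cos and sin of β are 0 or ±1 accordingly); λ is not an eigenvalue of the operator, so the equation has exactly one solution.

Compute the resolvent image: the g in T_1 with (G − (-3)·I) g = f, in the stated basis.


the result is g(x) = 5/9 + (19702/9901)cos x - (990/9901)sin x

write g with unknown coordinates in the stated basis and equate coefficients in (G − (-3)·I) g = f
solving from the highest basis element down gives g = 5/9 + (19702/9901)cos x - (990/9901)sin x
check: G g = -(19502/9901)cos x + (2970/9901)sin x
so G g − (-3)·g = 5/3 + 4cos x = f ✓


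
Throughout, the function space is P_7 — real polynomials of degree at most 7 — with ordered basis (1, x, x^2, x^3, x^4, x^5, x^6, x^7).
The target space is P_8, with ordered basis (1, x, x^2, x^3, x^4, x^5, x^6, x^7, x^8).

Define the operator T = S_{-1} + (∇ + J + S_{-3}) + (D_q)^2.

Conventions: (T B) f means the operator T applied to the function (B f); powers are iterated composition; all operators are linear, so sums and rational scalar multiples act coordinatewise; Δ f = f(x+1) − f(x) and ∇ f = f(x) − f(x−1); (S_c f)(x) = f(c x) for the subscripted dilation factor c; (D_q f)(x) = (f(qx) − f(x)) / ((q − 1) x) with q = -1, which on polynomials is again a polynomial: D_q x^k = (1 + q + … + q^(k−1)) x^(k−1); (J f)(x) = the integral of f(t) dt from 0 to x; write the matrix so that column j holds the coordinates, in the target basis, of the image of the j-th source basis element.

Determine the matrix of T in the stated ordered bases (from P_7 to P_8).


image of 1: x + 2
image of x: (1/2)x^2 - 4x + 1
image of x^2: (1/3)x^3 + 10x^2 + 2x - 1
image of x^3: (1/4)x^4 - 28x^3 + 3x^2 - 3x + 1
image of x^4: (1/5)x^5 + 82x^4 + 4x^3 - 6x^2 + 4x - 1
image of x^5: (1/6)x^6 - 244x^5 + 5x^4 - 10x^3 + 10x^2 - 5x + 1
image of x^6: (1/7)x^7 + 730x^6 + 6x^5 - 15x^4 + 20x^3 - 15x^2 + 6x - 1
image of x^7: (1/8)x^8 - 2188x^7 + 7x^6 - 21x^5 + 35x^4 - 35x^3 + 21x^2 - 7x + 1
each image's coordinates form column j of the matrix

the matrix is [[2, 1, -1, 1, -1, 1, -1, 1]; [1, -4, 2, -3, 4, -5, 6, -7]; [0, 1/2, 10, 3, -6, 10, -15, 21]; [0, 0, 1/3, -28, 4, -10, 20, -35]; [0, 0, 0, 1/4, 82, 5, -15, 35]; [0, 0, 0, 0, 1/5, -244, 6, -21]; [0, 0, 0, 0, 0, 1/6, 730, 7]; [0, 0, 0, 0, 0, 0, 1/7, -2188]; [0, 0, 0, 0, 0, 0, 0, 1/8]] (rows listed top to bottom)


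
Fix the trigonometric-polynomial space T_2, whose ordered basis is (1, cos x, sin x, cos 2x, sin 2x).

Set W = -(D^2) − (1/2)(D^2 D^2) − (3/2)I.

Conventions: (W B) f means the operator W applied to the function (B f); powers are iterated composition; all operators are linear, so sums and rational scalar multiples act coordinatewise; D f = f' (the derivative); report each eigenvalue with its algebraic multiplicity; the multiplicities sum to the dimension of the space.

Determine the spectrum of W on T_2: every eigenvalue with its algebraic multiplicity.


image of 1: -3/2
image of cos x: -cos x
image of sin x: -sin x
image of cos 2x: -(11/2)cos 2x
image of sin 2x: -(11/2)sin 2x
the matrix is diagonal; its diagonal is (-3/2, -1, -1, -11/2, -11/2)
for a triangular matrix the eigenvalues are the diagonal entries, with algebraic multiplicity their repetition count

λ = -11/2 (multiplicity 2), λ = -3/2 (multiplicity 1), λ = -1 (multiplicity 2)


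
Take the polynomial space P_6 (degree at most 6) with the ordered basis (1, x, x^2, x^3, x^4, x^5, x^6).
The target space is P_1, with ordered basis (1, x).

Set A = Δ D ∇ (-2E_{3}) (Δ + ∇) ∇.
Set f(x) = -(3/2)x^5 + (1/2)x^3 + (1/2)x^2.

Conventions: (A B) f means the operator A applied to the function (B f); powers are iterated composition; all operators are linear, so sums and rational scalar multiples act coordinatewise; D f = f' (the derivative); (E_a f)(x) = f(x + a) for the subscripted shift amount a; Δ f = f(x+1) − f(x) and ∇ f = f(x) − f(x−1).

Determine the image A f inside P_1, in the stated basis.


∇ f = -(15/2)x^4 + 15x^3 - (27/2)x^2 + 7x - 3/2
Δ ∇ f = -30x^3 - 12x + 1
∇ ∇ f = -30x^3 + 90x^2 - 102x + 43
(Δ + ∇) ∇ f = -60x^3 + 90x^2 - 114x + 44
E_{3} (Δ + ∇) ∇ f = -60x^3 - 450x^2 - 1194x - 1108
(-2E_{3}) (Δ + ∇) ∇ f = 120x^3 + 900x^2 + 2388x + 2216
∇ (-2E_{3}) (Δ + ∇) ∇ f = 360x^2 + 1440x + 1608
D (∇ (-2E_{3}) (Δ + ∇)) ∇ f = 720x + 1440
Δ D (∇ (-2E_{3}) (Δ + ∇)) ∇ f = 720

the result is g(x) = 720


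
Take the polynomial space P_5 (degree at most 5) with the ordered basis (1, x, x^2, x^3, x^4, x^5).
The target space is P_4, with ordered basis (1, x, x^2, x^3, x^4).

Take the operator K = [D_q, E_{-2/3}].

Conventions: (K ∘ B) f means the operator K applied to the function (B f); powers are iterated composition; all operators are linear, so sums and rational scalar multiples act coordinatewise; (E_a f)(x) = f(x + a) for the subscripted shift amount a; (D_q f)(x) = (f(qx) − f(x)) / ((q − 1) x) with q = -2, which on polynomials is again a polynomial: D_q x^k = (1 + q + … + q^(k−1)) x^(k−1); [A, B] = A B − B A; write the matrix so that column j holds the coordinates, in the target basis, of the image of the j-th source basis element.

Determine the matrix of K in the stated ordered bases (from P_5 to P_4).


image of 1: 0
image of x: 0
image of x^2: -2
image of x^3: 6x
image of x^4: -18x^2 + 4x - 8/3
image of x^5: 46x^3 - 16x^2 + 16x - 32/27
each image's coordinates form column j of the matrix

the matrix is [[0, 0, -2, 0, -8/3, -32/27]; [0, 0, 0, 6, 4, 16]; [0, 0, 0, 0, -18, -16]; [0, 0, 0, 0, 0, 46]; [0, 0, 0, 0, 0, 0]] (rows listed top to bottom)


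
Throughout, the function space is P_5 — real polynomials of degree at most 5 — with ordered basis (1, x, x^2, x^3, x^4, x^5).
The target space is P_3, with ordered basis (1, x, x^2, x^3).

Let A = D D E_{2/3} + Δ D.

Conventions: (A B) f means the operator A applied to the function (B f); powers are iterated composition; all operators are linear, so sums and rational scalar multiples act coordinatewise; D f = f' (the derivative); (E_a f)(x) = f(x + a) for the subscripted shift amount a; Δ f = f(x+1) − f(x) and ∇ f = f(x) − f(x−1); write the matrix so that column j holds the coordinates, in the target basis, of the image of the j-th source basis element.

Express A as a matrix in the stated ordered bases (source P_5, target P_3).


the matrix is [[0, 0, 4, 7, 28/3, 295/27]; [0, 0, 0, 12, 28, 140/3]; [0, 0, 0, 0, 24, 70]; [0, 0, 0, 0, 0, 40]] (rows listed top to bottom)

image of 1: 0
image of x: 0
image of x^2: 4
image of x^3: 12x + 7
image of x^4: 24x^2 + 28x + 28/3
image of x^5: 40x^3 + 70x^2 + (140/3)x + 295/27
each image's coordinates form column j of the matrix


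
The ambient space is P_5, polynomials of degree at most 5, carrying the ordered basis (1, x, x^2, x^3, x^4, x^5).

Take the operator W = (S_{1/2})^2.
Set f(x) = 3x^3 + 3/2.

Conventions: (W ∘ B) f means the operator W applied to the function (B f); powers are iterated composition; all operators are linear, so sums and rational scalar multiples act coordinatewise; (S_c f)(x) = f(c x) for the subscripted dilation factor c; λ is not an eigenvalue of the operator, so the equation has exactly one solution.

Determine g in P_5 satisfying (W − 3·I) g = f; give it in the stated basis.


g(x) = -(192/191)x^3 - 3/4

write g with unknown coordinates in the stated basis and equate coefficients in (W − 3·I) g = f
solving from the highest basis element down gives g = -(192/191)x^3 - 3/4
check: W g = -(3/191)x^3 - 3/4
so W g − 3·g = 3x^3 + 3/2 = f ✓


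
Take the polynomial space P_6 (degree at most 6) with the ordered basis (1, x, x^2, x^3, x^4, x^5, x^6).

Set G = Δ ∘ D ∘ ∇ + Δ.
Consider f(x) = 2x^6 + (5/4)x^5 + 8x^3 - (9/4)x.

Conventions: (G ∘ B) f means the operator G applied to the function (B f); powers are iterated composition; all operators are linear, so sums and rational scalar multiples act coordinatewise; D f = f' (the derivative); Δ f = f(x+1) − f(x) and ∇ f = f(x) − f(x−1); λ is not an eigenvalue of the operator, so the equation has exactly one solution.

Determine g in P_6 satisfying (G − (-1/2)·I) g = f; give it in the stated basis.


write g with unknown coordinates in the stated basis and equate coefficients in (G − (-1/2)·I) g = f
solving from the highest basis element down gives g = 4x^6 - (91/2)x^5 + 335x^4 - 2874x^3 + 19474x^2 - (158979/2)x + 160590
check: G g = 24x^5 - (335/2)x^4 + 1445x^3 - 9737x^2 + (79485/2)x - 80295
so G g − (-1/2)·g = 2x^6 + (5/4)x^5 + 8x^3 - (9/4)x = f ✓

the result is g(x) = 4x^6 - (91/2)x^5 + 335x^4 - 2874x^3 + 19474x^2 - (158979/2)x + 160590


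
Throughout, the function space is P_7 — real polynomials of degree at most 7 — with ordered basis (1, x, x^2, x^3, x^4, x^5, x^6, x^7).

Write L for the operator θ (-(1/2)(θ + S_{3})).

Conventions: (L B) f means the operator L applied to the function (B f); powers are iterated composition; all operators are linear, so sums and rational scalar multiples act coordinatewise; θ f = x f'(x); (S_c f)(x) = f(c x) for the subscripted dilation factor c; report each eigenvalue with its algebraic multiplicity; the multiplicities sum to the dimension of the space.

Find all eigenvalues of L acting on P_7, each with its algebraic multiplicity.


λ = -7679 (multiplicity 1), λ = -2205 (multiplicity 1), λ = -620 (multiplicity 1), λ = -170 (multiplicity 1), λ = -45 (multiplicity 1), λ = -11 (multiplicity 1), λ = -2 (multiplicity 1), λ = 0 (multiplicity 1)

image of 1: 0
image of x: -2x
image of x^2: -11x^2
image of x^3: -45x^3
image of x^4: -170x^4
image of x^5: -620x^5
image of x^6: -2205x^6
image of x^7: -7679x^7
the matrix is upper triangular; its diagonal is (0, -2, -11, -45, -170, -620, -2205, -7679)
for a triangular matrix the eigenvalues are the diagonal entries, with algebraic multiplicity their repetition count


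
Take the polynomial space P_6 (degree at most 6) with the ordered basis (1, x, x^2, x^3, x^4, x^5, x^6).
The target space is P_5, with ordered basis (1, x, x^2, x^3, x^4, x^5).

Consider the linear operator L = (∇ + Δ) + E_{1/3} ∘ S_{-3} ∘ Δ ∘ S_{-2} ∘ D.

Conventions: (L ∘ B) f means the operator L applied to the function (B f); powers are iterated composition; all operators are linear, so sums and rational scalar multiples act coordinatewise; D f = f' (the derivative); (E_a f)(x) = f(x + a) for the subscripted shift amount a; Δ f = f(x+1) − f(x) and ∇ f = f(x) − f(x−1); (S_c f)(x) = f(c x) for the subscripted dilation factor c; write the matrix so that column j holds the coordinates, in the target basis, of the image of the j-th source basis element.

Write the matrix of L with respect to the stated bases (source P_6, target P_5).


image of 1: 0
image of x: 2
image of x^2: 4x - 4
image of x^3: 6x^2 - 72x - 10
image of x^4: 8x^3 - 864x^2 - 280x - 32
image of x^5: 10x^4 - 8640x^3 - 4300x^2 - 960x - 78
image of x^6: 12x^5 - 77760x^4 - 51800x^3 - 17280x^2 - 2868x - 192
each image's coordinates form column j of the matrix

the matrix is [[0, 2, -4, -10, -32, -78, -192]; [0, 0, 4, -72, -280, -960, -2868]; [0, 0, 0, 6, -864, -4300, -17280]; [0, 0, 0, 0, 8, -8640, -51800]; [0, 0, 0, 0, 0, 10, -77760]; [0, 0, 0, 0, 0, 0, 12]] (rows listed top to bottom)


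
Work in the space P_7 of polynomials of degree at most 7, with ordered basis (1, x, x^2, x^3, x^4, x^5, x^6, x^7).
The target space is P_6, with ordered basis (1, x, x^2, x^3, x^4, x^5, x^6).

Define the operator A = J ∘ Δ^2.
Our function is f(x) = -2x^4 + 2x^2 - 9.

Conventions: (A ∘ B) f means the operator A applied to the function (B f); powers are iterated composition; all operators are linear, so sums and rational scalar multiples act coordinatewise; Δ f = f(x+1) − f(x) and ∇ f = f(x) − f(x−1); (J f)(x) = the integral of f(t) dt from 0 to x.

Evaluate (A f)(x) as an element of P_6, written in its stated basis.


the result is g(x) = -8x^3 - 24x^2 - 24x

Δ f = -8x^3 - 12x^2 - 4x
Δ Δ f = -24x^2 - 48x - 24
J Δ^2 f = -8x^3 - 24x^2 - 24x


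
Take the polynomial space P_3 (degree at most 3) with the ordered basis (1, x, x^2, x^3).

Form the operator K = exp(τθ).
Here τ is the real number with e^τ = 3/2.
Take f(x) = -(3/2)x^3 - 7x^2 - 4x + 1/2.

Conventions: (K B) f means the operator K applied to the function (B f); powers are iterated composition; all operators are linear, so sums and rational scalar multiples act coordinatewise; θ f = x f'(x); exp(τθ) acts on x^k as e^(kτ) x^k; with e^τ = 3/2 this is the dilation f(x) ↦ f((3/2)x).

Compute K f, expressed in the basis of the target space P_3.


the result is g(x) = -(81/16)x^3 - (63/4)x^2 - 6x + 1/2

exp(τθ) x^k = e^(kτ) x^k; with e^τ = 3/2 this sends x^k to (3/2)^k x^k
x ↦ 3/2 x
x^2 ↦ 9/4 x^2
x^3 ↦ 27/8 x^3
applying this coordinatewise to f: exp(τθ) f = -(81/16)x^3 - (63/4)x^2 - 6x + 1/2


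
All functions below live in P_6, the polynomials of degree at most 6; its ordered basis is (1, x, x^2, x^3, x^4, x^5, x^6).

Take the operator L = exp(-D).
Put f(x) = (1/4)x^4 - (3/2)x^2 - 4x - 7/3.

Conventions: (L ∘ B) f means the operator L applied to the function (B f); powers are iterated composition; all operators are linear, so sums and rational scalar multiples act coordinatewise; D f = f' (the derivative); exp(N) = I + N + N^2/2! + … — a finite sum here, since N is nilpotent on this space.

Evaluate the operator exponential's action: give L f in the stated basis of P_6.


the result is g(x) = (1/4)x^4 - x^3 - 2x + 5/12

order-1 term: -x^3 + 3x + 4
order-2 term: (3/2)x^2 - 3/2
order-3 term: -x
order-4 term: 1/4
the series for exp(-D) f terminates at order 4
exp(-D) f = (1/4)x^4 - x^3 - 2x + 5/12


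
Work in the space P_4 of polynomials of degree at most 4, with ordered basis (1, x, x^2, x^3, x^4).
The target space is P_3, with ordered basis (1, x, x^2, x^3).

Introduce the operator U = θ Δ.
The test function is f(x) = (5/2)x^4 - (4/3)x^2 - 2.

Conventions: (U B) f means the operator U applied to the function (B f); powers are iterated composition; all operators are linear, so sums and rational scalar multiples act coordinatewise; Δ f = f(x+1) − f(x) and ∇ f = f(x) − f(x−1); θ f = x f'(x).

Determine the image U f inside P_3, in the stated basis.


Δ f = 10x^3 + 15x^2 + (22/3)x + 7/6
θ Δ f = 30x^3 + 30x^2 + (22/3)x

the image equals g(x) = 30x^3 + 30x^2 + (22/3)x


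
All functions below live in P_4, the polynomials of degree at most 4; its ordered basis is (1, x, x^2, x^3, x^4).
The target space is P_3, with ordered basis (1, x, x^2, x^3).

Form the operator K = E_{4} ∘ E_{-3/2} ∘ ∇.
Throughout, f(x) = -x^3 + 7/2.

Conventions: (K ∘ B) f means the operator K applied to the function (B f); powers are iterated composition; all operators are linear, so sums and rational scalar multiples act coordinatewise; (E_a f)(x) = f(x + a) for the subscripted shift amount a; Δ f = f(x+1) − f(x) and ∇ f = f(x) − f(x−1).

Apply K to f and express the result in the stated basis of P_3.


the result is g(x) = -3x^2 - 12x - 49/4

∇ f = -3x^2 + 3x - 1
E_{-3/2} ∇ f = -3x^2 + 12x - 49/4
E_{4} (E_{-3/2} ∘ ∇) f = -3x^2 - 12x - 49/4


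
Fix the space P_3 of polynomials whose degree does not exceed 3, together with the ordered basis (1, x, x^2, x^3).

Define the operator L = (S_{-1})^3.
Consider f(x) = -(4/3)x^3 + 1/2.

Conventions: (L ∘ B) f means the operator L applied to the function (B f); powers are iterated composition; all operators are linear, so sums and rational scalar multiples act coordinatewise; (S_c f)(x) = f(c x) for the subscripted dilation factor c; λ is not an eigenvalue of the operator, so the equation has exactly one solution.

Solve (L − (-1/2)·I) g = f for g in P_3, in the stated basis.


write g with unknown coordinates in the stated basis and equate coefficients in (L − (-1/2)·I) g = f
solving from the highest basis element down gives g = (8/3)x^3 + 1/3
check: L g = -(8/3)x^3 + 1/3
so L g − (-1/2)·g = -(4/3)x^3 + 1/2 = f ✓

the image equals g(x) = (8/3)x^3 + 1/3


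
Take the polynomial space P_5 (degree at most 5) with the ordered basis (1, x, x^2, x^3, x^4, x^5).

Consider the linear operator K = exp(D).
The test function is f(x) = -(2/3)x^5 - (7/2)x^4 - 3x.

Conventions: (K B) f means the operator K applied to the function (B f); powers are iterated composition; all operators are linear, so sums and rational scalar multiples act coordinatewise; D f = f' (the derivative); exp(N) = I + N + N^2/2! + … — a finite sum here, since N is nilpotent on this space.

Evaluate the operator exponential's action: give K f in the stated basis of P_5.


order-1 term: -(10/3)x^4 - 14x^3 - 3
order-2 term: -(20/3)x^3 - 21x^2
order-3 term: -(20/3)x^2 - 14x
order-4 term: -(10/3)x - 7/2
order-5 term: -2/3
the series for exp(D) f terminates at order 5
exp(D) f = -(2/3)x^5 - (41/6)x^4 - (62/3)x^3 - (83/3)x^2 - (61/3)x - 43/6

the result is g(x) = -(2/3)x^5 - (41/6)x^4 - (62/3)x^3 - (83/3)x^2 - (61/3)x - 43/6


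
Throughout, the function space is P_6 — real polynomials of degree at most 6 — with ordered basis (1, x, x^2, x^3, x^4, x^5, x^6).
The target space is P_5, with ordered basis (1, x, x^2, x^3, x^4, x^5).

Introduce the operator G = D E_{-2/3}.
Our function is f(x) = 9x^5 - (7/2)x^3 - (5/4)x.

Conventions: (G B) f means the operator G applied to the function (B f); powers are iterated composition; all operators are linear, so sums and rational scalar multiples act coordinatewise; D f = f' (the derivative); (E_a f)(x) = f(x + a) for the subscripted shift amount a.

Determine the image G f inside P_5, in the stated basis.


E_{-2/3} f = 9x^5 - 30x^4 + (73/2)x^3 - (59/3)x^2 + (107/36)x + 37/54
D E_{-2/3} f = 45x^4 - 120x^3 + (219/2)x^2 - (118/3)x + 107/36

the image equals g(x) = 45x^4 - 120x^3 + (219/2)x^2 - (118/3)x + 107/36


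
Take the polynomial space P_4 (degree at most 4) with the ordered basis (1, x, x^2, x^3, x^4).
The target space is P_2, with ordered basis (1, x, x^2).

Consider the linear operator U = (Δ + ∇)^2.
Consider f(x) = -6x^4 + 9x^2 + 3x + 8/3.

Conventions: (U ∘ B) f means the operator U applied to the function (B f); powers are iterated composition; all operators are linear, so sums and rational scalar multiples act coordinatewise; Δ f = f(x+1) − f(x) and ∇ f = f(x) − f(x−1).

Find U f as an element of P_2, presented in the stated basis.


Δ f = -24x^3 - 36x^2 - 6x + 6
∇ f = -24x^3 + 36x^2 - 6x
(Δ + ∇) f = -48x^3 - 12x + 6
Δ (Δ + ∇) f = -144x^2 - 144x - 60
∇ (Δ + ∇) f = -144x^2 + 144x - 60
(Δ + ∇) (Δ + ∇) f = -288x^2 - 120

the image equals g(x) = -288x^2 - 120


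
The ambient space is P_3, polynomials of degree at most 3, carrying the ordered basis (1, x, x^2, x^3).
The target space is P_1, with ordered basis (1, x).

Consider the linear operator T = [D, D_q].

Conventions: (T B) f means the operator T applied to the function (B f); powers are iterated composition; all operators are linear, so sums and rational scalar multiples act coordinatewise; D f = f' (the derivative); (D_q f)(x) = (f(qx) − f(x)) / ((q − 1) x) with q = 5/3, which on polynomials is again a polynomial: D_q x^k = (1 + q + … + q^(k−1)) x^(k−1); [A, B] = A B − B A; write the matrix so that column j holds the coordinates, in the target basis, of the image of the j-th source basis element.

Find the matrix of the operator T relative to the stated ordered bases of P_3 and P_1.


the matrix is [[0, 0, 2/3, 0]; [0, 0, 0, 26/9]] (rows listed top to bottom)

image of 1: 0
image of x: 0
image of x^2: 2/3
image of x^3: (26/9)x
each image's coordinates form column j of the matrix


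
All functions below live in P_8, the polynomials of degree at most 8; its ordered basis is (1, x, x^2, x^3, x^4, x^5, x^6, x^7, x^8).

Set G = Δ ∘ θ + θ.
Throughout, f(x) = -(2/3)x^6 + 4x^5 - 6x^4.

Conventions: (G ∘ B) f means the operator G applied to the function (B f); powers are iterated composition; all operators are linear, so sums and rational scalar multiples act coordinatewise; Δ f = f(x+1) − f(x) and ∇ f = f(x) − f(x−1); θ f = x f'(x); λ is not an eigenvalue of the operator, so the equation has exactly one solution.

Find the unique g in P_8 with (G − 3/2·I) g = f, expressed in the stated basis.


write g with unknown coordinates in the stated basis and equate coefficients in (G − 3/2·I) g = f
solving from the highest basis element down gives g = -(4/27)x^6 + (8/3)x^5 - (356/15)x^4 + (23776/135)x^3 - (34064/15)x^2 - (234512/15)x - 591904/45
check: G g = -(8/9)x^6 + 8x^5 - (208/5)x^4 + (11888/45)x^3 - (17032/5)x^2 - (117256/5)x - 295952/15
so G g − 3/2·g = -(2/3)x^6 + 4x^5 - 6x^4 = f ✓

the image equals g(x) = -(4/27)x^6 + (8/3)x^5 - (356/15)x^4 + (23776/135)x^3 - (34064/15)x^2 - (234512/15)x - 591904/45


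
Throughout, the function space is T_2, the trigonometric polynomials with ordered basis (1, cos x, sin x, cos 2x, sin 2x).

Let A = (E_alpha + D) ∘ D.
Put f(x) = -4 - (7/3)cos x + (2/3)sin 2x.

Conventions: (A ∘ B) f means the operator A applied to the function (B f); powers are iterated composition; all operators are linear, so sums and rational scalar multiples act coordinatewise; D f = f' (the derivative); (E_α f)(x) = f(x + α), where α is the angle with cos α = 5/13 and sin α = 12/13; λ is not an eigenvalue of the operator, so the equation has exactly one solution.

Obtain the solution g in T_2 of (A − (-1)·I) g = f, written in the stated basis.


write g with unknown coordinates in the stated basis and equate coefficients in (A − (-1)·I) g = f
solving from the highest basis element down gives g = -4 + (28/13)cos x - (35/39)sin x + (476/10911)cos 2x - (498/3637)sin 2x
check: A g = -(175/39)cos x + (35/39)sin x - (476/10911)cos 2x + (8768/10911)sin 2x
so A g − (-1)·g = -4 - (7/3)cos x + (2/3)sin 2x = f ✓

the result is g(x) = -4 + (28/13)cos x - (35/39)sin x + (476/10911)cos 2x - (498/3637)sin 2x


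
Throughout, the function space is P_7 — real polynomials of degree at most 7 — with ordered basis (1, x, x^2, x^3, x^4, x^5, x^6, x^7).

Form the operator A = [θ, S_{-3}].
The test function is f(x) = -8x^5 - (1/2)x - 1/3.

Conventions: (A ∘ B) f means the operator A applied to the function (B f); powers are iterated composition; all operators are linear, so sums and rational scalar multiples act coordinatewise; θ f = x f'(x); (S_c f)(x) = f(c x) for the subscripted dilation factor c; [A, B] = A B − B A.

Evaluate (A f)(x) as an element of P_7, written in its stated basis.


g(x) = 0

S_{-3} f = 1944x^5 + (3/2)x - 1/3
θ S_{-3} f = 9720x^5 + (3/2)x
θ f = -40x^5 - (1/2)x
S_{-3} θ f = 9720x^5 + (3/2)x
[θ, S_{-3}] f = 0


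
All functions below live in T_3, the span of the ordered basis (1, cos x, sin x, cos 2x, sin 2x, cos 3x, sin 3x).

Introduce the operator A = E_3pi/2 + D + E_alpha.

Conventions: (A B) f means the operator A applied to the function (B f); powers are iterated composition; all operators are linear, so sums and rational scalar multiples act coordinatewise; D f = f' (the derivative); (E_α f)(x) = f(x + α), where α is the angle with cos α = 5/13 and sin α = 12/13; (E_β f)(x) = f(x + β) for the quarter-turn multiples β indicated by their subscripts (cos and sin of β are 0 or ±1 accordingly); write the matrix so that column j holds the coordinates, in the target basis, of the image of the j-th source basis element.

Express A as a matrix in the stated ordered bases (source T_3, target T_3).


the matrix is [[2, 0, 0, 0, 0, 0, 0]; [0, 5/13, 12/13, 0, 0, 0, 0]; [0, -12/13, 5/13, 0, 0, 0, 0]; [0, 0, 0, -288/169, 458/169, 0, 0]; [0, 0, 0, -458/169, -288/169, 0, 0]; [0, 0, 0, 0, 0, -2035/2197, 7960/2197]; [0, 0, 0, 0, 0, -7960/2197, -2035/2197]] (rows listed top to bottom)

image of 1: 2
image of cos x: (5/13)cos x - (12/13)sin x
image of sin x: (12/13)cos x + (5/13)sin x
image of cos 2x: -(288/169)cos 2x - (458/169)sin 2x
image of sin 2x: (458/169)cos 2x - (288/169)sin 2x
image of cos 3x: -(2035/2197)cos 3x - (7960/2197)sin 3x
image of sin 3x: (7960/2197)cos 3x - (2035/2197)sin 3x
each image's coordinates form column j of the matrix


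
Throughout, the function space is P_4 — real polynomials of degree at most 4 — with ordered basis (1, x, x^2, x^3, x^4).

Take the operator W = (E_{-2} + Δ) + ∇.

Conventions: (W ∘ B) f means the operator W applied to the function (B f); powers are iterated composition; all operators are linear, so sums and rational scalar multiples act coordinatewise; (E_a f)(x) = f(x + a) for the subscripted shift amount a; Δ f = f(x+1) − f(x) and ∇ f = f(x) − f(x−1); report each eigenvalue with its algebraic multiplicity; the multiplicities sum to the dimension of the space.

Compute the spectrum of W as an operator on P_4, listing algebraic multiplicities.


λ = 1 (multiplicity 5)

image of 1: 1
image of x: x
image of x^2: x^2 + 4
image of x^3: x^3 + 12x - 6
image of x^4: x^4 + 24x^2 - 24x + 16
the matrix is upper triangular; its diagonal is (1, 1, 1, 1, 1)
for a triangular matrix the eigenvalues are the diagonal entries, with algebraic multiplicity their repetition count


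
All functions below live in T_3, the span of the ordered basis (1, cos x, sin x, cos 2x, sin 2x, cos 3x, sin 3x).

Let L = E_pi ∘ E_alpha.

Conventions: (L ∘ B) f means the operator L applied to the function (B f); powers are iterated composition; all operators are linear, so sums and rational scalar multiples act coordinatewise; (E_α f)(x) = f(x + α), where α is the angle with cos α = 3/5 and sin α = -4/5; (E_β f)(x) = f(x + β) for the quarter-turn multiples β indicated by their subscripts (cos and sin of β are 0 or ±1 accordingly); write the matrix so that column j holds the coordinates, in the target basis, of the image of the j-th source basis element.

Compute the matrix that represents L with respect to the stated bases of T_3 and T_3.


the matrix is [[1, 0, 0, 0, 0, 0, 0]; [0, -3/5, 4/5, 0, 0, 0, 0]; [0, -4/5, -3/5, 0, 0, 0, 0]; [0, 0, 0, -7/25, -24/25, 0, 0]; [0, 0, 0, 24/25, -7/25, 0, 0]; [0, 0, 0, 0, 0, 117/125, 44/125]; [0, 0, 0, 0, 0, -44/125, 117/125]] (rows listed top to bottom)

image of 1: 1
image of cos x: -(3/5)cos x - (4/5)sin x
image of sin x: (4/5)cos x - (3/5)sin x
image of cos 2x: -(7/25)cos 2x + (24/25)sin 2x
image of sin 2x: -(24/25)cos 2x - (7/25)sin 2x
image of cos 3x: (117/125)cos 3x - (44/125)sin 3x
image of sin 3x: (44/125)cos 3x + (117/125)sin 3x
each image's coordinates form column j of the matrix


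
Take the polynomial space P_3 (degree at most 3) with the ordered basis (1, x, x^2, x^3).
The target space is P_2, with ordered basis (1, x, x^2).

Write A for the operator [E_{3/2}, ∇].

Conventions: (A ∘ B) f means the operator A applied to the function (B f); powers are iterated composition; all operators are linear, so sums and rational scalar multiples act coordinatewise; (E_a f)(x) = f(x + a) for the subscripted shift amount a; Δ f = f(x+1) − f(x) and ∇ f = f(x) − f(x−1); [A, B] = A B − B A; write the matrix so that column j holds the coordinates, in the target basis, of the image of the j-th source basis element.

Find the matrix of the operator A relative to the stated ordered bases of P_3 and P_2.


the matrix is [[0, 0, 0, 0]; [0, 0, 0, 0]; [0, 0, 0, 0]] (rows listed top to bottom)

image of 1: 0
image of x: 0
image of x^2: 0
image of x^3: 0
each image's coordinates form column j of the matrix


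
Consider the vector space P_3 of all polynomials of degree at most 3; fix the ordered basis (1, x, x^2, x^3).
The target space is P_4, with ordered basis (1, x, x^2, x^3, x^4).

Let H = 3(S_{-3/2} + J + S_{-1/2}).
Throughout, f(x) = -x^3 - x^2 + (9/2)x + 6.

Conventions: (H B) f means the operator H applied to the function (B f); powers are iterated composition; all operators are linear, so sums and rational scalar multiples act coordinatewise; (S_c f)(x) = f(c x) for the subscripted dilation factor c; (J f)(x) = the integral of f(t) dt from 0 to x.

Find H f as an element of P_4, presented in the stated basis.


S_{-3/2} f = (27/8)x^3 - (9/4)x^2 - (27/4)x + 6
J f = -(1/4)x^4 - (1/3)x^3 + (9/4)x^2 + 6x
S_{-1/2} f = (1/8)x^3 - (1/4)x^2 - (9/4)x + 6
(S_{-3/2} + J + S_{-1/2}) f = -(1/4)x^4 + (19/6)x^3 - (1/4)x^2 - 3x + 12
(3(S_{-3/2} + J + S_{-1/2})) f = -(3/4)x^4 + (19/2)x^3 - (3/4)x^2 - 9x + 36

the image equals g(x) = -(3/4)x^4 + (19/2)x^3 - (3/4)x^2 - 9x + 36


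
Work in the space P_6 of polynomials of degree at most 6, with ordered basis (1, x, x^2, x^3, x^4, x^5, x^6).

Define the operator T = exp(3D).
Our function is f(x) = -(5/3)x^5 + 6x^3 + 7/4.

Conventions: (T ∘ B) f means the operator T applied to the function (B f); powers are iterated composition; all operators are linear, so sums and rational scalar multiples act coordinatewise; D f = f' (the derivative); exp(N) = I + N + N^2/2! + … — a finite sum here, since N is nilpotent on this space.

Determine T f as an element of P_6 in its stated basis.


order-1 term: -25x^4 + 54x^2
order-2 term: -150x^3 + 162x
order-3 term: -450x^2 + 162
order-4 term: -675x
order-5 term: -405
the series for exp(3D) f terminates at order 5
exp(3D) f = -(5/3)x^5 - 25x^4 - 144x^3 - 396x^2 - 513x - 965/4

g(x) = -(5/3)x^5 - 25x^4 - 144x^3 - 396x^2 - 513x - 965/4


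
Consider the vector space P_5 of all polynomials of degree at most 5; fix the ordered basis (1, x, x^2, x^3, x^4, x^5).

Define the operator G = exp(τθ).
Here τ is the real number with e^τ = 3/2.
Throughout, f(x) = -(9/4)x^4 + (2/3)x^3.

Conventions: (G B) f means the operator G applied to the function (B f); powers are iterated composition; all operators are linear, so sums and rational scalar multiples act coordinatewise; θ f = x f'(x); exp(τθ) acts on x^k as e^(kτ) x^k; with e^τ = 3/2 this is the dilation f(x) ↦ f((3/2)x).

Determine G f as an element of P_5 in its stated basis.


the image equals g(x) = -(729/64)x^4 + (9/4)x^3

exp(τθ) x^k = e^(kτ) x^k; with e^τ = 3/2 this sends x^k to (3/2)^k x^k
x^3 ↦ 27/8 x^3
x^4 ↦ 81/16 x^4
applying this coordinatewise to f: exp(τθ) f = -(729/64)x^4 + (9/4)x^3


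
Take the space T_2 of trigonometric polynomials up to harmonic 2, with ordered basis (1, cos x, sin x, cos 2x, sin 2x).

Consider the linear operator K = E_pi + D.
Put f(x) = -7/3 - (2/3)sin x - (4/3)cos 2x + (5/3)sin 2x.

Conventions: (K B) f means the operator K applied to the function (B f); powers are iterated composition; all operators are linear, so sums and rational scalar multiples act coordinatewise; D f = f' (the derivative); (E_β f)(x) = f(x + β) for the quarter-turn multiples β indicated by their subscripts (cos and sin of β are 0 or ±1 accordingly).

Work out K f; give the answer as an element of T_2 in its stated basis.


E_pi f = -7/3 + (2/3)sin x - (4/3)cos 2x + (5/3)sin 2x
D f = -(2/3)cos x + (10/3)cos 2x + (8/3)sin 2x
(E_pi + D) f = -7/3 - (2/3)cos x + (2/3)sin x + 2cos 2x + (13/3)sin 2x

the result is g(x) = -7/3 - (2/3)cos x + (2/3)sin x + 2cos 2x + (13/3)sin 2x


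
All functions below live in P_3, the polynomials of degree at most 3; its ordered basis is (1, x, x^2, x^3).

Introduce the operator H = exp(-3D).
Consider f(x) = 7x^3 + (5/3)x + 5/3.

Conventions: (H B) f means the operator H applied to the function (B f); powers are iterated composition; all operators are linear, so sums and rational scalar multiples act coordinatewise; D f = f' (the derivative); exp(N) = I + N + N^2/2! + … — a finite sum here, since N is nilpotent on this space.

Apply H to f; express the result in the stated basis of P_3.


order-1 term: -63x^2 - 5
order-2 term: 189x
order-3 term: -189
the series for exp(-3D) f terminates at order 3
exp(-3D) f = 7x^3 - 63x^2 + (572/3)x - 577/3

the image equals g(x) = 7x^3 - 63x^2 + (572/3)x - 577/3


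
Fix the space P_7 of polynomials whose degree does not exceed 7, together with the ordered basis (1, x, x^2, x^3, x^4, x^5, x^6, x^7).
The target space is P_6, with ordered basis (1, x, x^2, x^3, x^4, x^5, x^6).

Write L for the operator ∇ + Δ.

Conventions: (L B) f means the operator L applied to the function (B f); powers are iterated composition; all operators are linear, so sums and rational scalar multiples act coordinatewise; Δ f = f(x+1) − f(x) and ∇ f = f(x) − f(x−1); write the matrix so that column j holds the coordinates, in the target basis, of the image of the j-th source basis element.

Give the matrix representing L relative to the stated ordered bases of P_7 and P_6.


image of 1: 0
image of x: 2
image of x^2: 4x
image of x^3: 6x^2 + 2
image of x^4: 8x^3 + 8x
image of x^5: 10x^4 + 20x^2 + 2
image of x^6: 12x^5 + 40x^3 + 12x
image of x^7: 14x^6 + 70x^4 + 42x^2 + 2
each image's coordinates form column j of the matrix

the matrix is [[0, 2, 0, 2, 0, 2, 0, 2]; [0, 0, 4, 0, 8, 0, 12, 0]; [0, 0, 0, 6, 0, 20, 0, 42]; [0, 0, 0, 0, 8, 0, 40, 0]; [0, 0, 0, 0, 0, 10, 0, 70]; [0, 0, 0, 0, 0, 0, 12, 0]; [0, 0, 0, 0, 0, 0, 0, 14]] (rows listed top to bottom)


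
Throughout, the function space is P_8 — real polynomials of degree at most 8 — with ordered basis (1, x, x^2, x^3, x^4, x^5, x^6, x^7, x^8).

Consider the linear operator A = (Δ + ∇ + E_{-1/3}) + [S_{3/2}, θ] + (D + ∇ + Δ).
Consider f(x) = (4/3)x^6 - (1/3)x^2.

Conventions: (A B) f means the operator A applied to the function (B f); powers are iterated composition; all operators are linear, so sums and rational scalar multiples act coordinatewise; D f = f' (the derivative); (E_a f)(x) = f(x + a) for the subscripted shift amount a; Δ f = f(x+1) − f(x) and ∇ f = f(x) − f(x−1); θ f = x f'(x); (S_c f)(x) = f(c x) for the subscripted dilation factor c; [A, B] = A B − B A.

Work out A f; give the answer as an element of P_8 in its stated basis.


g(x) = (4/3)x^6 + (112/3)x^5 + (20/9)x^4 + (8560/81)x^3 - (7/81)x^2 + (7012/243)x - 77/2187

Δ f = 8x^5 + 20x^4 + (80/3)x^3 + 20x^2 + (22/3)x + 1
∇ f = 8x^5 - 20x^4 + (80/3)x^3 - 20x^2 + (22/3)x - 1
E_{-1/3} f = (4/3)x^6 - (8/3)x^5 + (20/9)x^4 - (80/81)x^3 - (7/81)x^2 + (46/243)x - 77/2187
(Δ + ∇ + E_{-1/3}) f = (4/3)x^6 + (40/3)x^5 + (20/9)x^4 + (4240/81)x^3 - (7/81)x^2 + (3610/243)x - 77/2187
θ f = 8x^6 - (2/3)x^2
S_{3/2} θ f = (729/8)x^6 - (3/2)x^2
S_{3/2} f = (243/16)x^6 - (3/4)x^2
θ S_{3/2} f = (729/8)x^6 - (3/2)x^2
[S_{3/2}, θ] f = 0
D f = 8x^5 - (2/3)x
∇ f = 8x^5 - 20x^4 + (80/3)x^3 - 20x^2 + (22/3)x - 1
Δ f = 8x^5 + 20x^4 + (80/3)x^3 + 20x^2 + (22/3)x + 1
(D + ∇ + Δ) f = 24x^5 + (160/3)x^3 + 14x
((Δ + ∇ + E_{-1/3}) + [S_{3/2}, θ] + (D + ∇ + Δ)) f = (4/3)x^6 + (112/3)x^5 + (20/9)x^4 + (8560/81)x^3 - (7/81)x^2 + (7012/243)x - 77/2187


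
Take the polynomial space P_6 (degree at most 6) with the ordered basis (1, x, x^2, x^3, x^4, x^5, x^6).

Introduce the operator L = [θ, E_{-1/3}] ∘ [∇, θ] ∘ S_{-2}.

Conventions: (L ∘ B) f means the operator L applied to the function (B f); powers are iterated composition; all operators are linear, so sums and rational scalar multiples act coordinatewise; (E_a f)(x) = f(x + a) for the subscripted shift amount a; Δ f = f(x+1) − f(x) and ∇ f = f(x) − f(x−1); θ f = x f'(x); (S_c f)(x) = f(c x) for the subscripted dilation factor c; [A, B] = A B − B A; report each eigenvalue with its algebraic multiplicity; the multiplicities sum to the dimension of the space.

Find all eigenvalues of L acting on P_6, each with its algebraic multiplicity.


image of 1: 0
image of x: 0
image of x^2: 8/3
image of x^3: -16x + 64/3
image of x^4: 64x^2 - (512/3)x + 1024/9
image of x^5: -(640/3)x^3 + (2560/3)x^2 - (10240/9)x + 40960/81
image of x^6: 640x^4 - (10240/3)x^3 + (20480/3)x^2 - (163840/27)x + 163840/81
the matrix is upper triangular; its diagonal is (0, 0, 0, 0, 0, 0, 0)
for a triangular matrix the eigenvalues are the diagonal entries, with algebraic multiplicity their repetition count

λ = 0 (multiplicity 7)


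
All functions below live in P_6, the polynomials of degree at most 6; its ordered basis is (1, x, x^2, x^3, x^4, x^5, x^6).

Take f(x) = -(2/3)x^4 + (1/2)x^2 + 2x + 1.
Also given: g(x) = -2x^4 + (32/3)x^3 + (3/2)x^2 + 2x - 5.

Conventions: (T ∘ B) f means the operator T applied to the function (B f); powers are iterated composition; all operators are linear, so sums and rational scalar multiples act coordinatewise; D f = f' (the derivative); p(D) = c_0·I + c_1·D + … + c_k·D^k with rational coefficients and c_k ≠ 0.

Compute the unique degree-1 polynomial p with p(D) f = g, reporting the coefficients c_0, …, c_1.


D^0 f = -(2/3)x^4 + (1/2)x^2 + 2x + 1
D^1 f = -(8/3)x^3 + x + 2
matching coefficients of g against c_0 f + c_1 Df + … from the top degree down determines the c_i
solution: c_0 = 3, c_1 = -4

p(D) = 3·I − 4·D, i.e. c_0 = 3, c_1 = -4
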